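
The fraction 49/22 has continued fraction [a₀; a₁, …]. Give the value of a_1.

49 = 2·22 + 5, so a_0 = 2
22 = 4·5 + 2, so a_1 = 4

4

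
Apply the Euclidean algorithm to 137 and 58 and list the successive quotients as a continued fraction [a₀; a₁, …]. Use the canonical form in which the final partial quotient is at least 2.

[2; 2, 1, 3, 5]

Run the Euclidean algorithm, recording each quotient:
137 ÷ 58 → quotient 2, remainder 21
58 ÷ 21 → quotient 2, remainder 16
21 ÷ 16 → quotient 1, remainder 5
16 ÷ 5 → quotient 3, remainder 1
5 ÷ 1 → quotient 5, remainder 0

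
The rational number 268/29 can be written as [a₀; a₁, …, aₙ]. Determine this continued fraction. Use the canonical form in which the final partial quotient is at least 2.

Apply division with remainder until the remainder is 0:
268 = 9·29 + 7, so a_0 = 9
29 = 4·7 + 1, so a_1 = 4
7 = 7·1 + 0, so a_2 = 7

[9; 4, 7]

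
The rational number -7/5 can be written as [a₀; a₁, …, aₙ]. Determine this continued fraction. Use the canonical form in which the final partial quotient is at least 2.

[-2; 1, 1, 2]

-7 = -2·5 + 3, so a_0 = -2
5 = 1·3 + 2, so a_1 = 1
3 = 1·2 + 1, so a_2 = 1
2 = 2·1 + 0, so a_3 = 2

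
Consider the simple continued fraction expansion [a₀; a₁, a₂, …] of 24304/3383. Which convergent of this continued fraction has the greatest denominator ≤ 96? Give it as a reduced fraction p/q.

a_0 = 7: 7/1  (≤ bound)
a_1 = 5: 36/5  (≤ bound)
a_2 = 2: 79/11  (≤ bound)
a_3 = 3: 273/38  (≤ bound)
a_4 = 12: 3355/467  (> 96, stop)

273/38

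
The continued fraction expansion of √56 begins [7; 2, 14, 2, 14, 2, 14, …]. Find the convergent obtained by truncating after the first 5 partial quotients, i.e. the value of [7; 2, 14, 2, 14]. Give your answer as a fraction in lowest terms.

6503/869

Starting at the tail and folding back:
Start with 14.
2 + 1/(14/1) = 2 + 1/14 = 29/14
14 + 1/(29/14) = 14 + 14/29 = 420/29
2 + 1/(420/29) = 2 + 29/420 = 869/420
7 + 1/(869/420) = 7 + 420/869 = 6503/869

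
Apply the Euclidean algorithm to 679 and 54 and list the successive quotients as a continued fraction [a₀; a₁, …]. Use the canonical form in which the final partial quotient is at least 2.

679 = 12·54 + 31, so a_0 = 12
54 = 1·31 + 23, so a_1 = 1
31 = 1·23 + 8, so a_2 = 1
23 = 2·8 + 7, so a_3 = 2
8 = 1·7 + 1, so a_4 = 1
7 = 7·1 + 0, so a_5 = 7

[12; 1, 1, 2, 1, 7]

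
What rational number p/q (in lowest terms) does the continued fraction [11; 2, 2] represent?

Start with 2.
2 + 1/(2/1) = 2 + 1/2 = 5/2
11 + 1/(5/2) = 11 + 2/5 = 57/5

57/5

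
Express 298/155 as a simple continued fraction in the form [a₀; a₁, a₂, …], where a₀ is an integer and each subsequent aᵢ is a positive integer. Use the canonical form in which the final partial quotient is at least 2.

[1; 1, 11, 1, 11]

⌊298/155⌋ = 1, remainder 143
⌊155/143⌋ = 1, remainder 12
⌊143/12⌋ = 11, remainder 11
⌊12/11⌋ = 1, remainder 1
⌊11/1⌋ = 11, remainder 0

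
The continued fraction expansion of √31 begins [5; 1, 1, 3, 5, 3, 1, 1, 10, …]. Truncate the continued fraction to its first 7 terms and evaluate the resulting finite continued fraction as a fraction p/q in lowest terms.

863/155

a_0 = 5: 5/1
a_1 = 1: 6/1
a_2 = 1: 11/2
a_3 = 3: 39/7
a_4 = 5: 206/37
a_5 = 3: 657/118
a_6 = 1: 863/155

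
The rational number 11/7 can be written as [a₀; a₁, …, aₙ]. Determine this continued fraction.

Run the Euclidean algorithm, recording each quotient:
11 = 1·7 + 4, so a_0 = 1
7 = 1·4 + 3, so a_1 = 1
4 = 1·3 + 1, so a_2 = 1
3 = 3·1 + 0, so a_3 = 3

[1; 1, 1, 3]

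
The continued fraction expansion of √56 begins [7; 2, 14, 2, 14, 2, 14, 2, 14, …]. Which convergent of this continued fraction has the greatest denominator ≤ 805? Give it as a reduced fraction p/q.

a_0 = 7: 7/1  (≤ bound)
a_1 = 2: 15/2  (≤ bound)
a_2 = 14: 217/29  (≤ bound)
a_3 = 2: 449/60  (≤ bound)
a_4 = 14: 6503/869  (> 805, stop)

449/60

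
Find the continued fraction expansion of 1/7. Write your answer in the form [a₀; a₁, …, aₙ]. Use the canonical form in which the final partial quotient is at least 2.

1 = 0·7 + 1, so a_0 = 0
7 = 7·1 + 0, so a_1 = 7

[0; 7]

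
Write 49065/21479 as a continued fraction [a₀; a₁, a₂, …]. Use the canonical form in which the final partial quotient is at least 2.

[2; 3, 1, 1, 14, 9, 11, 2]

Run the Euclidean algorithm, recording each quotient:
49065 = 2·21479 + 6107, so a_0 = 2
21479 = 3·6107 + 3158, so a_1 = 3
6107 = 1·3158 + 2949, so a_2 = 1
3158 = 1·2949 + 209, so a_3 = 1
2949 = 14·209 + 23, so a_4 = 14
209 = 9·23 + 2, so a_5 = 9
23 = 11·2 + 1, so a_6 = 11
2 = 2·1 + 0, so a_7 = 2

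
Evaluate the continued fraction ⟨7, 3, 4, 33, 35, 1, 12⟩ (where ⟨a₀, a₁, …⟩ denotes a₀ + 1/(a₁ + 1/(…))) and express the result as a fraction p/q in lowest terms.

a_0 = 7: 7/1
a_1 = 3: 22/3
a_2 = 4: 95/13
a_3 = 33: 3157/432
a_4 = 35: 110590/15133
a_5 = 1: 113747/15565
a_6 = 12: 1475554/201913

1475554/201913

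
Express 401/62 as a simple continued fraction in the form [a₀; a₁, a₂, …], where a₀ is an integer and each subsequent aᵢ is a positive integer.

[6; 2, 7, 4]

401 ÷ 62 → quotient 6, remainder 29
62 ÷ 29 → quotient 2, remainder 4
29 ÷ 4 → quotient 7, remainder 1
4 ÷ 1 → quotient 4, remainder 0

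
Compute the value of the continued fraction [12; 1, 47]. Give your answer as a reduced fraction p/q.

623/48

a_0 = 12: 12/1
a_1 = 1: 13/1
a_2 = 47: 623/48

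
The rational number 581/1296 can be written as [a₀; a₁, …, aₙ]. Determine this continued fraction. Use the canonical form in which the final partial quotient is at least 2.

[0; 2, 4, 2, 1, 44]

Apply division with remainder until the remainder is 0:
⌊581/1296⌋ = 0, remainder 581
⌊1296/581⌋ = 2, remainder 134
⌊581/134⌋ = 4, remainder 45
⌊134/45⌋ = 2, remainder 44
⌊45/44⌋ = 1, remainder 1
⌊44/1⌋ = 44, remainder 0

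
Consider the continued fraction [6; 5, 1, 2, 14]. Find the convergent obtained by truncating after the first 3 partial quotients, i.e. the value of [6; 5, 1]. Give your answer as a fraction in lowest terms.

37/6

Start with 1.
5 + 1/(1/1) = 5 + 1/1 = 6/1
6 + 1/(6/1) = 6 + 1/6 = 37/6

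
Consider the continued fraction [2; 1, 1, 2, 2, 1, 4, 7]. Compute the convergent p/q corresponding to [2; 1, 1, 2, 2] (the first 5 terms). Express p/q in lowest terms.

31/12

Start with 2.
2 + 1/(2/1) = 2 + 1/2 = 5/2
1 + 1/(5/2) = 1 + 2/5 = 7/5
1 + 1/(7/5) = 1 + 5/7 = 12/7
2 + 1/(12/7) = 2 + 7/12 = 31/12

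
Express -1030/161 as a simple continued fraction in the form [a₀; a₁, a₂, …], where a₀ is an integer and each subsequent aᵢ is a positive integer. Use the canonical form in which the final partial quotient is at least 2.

[-7; 1, 1, 1, 1, 15, 2]

⌊-1030/161⌋ = -7, remainder 97
⌊161/97⌋ = 1, remainder 64
⌊97/64⌋ = 1, remainder 33
⌊64/33⌋ = 1, remainder 31
⌊33/31⌋ = 1, remainder 2
⌊31/2⌋ = 15, remainder 1
⌊2/1⌋ = 2, remainder 0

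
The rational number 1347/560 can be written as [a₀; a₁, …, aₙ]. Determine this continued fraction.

[2; 2, 2, 7, 15]

1347 ÷ 560 → quotient 2, remainder 227
560 ÷ 227 → quotient 2, remainder 106
227 ÷ 106 → quotient 2, remainder 15
106 ÷ 15 → quotient 7, remainder 1
15 ÷ 1 → quotient 15, remainder 0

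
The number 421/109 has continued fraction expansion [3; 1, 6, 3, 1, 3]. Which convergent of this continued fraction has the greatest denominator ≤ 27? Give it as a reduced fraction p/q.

85/22

a_0 = 3: 3/1  (≤ bound)
a_1 = 1: 4/1  (≤ bound)
a_2 = 6: 27/7  (≤ bound)
a_3 = 3: 85/22  (≤ bound)
a_4 = 1: 112/29  (> 27, stop)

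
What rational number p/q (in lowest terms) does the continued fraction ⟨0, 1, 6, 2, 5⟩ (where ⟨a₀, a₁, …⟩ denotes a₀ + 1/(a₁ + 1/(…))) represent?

71/82

Starting at the tail and folding back:
Start with 5.
2 + 1/(5/1) = 2 + 1/5 = 11/5
6 + 1/(11/5) = 6 + 5/11 = 71/11
1 + 1/(71/11) = 1 + 11/71 = 82/71
0 + 1/(82/71) = 0 + 71/82 = 71/82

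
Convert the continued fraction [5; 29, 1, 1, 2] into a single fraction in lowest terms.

745/148

Start with 2.
1 + 1/(2/1) = 1 + 1/2 = 3/2
1 + 1/(3/2) = 1 + 2/3 = 5/3
29 + 1/(5/3) = 29 + 3/5 = 148/5
5 + 1/(148/5) = 5 + 5/148 = 745/148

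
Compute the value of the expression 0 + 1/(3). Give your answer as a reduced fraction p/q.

Start with 3.
0 + 1/(3/1) = 0 + 1/3 = 1/3

1/3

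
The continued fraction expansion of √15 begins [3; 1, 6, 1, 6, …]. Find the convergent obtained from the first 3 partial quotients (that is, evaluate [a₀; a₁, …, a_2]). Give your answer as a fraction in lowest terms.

27/7

a_0 = 3: 3/1
a_1 = 1: 4/1
a_2 = 6: 27/7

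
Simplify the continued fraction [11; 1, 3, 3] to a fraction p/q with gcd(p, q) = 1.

153/13

a_0 = 11: 11/1
a_1 = 1: 12/1
a_2 = 3: 47/4
a_3 = 3: 153/13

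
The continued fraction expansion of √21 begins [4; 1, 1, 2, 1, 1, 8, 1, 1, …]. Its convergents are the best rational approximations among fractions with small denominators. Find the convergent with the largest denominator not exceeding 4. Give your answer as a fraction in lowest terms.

a_0 = 4: 4/1  (≤ bound)
a_1 = 1: 5/1  (≤ bound)
a_2 = 1: 9/2  (≤ bound)
a_3 = 2: 23/5  (> 4, stop)

9/2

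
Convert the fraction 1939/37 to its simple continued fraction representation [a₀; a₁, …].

[52; 2, 2, 7]

⌊1939/37⌋ = 52, remainder 15
⌊37/15⌋ = 2, remainder 7
⌊15/7⌋ = 2, remainder 1
⌊7/1⌋ = 7, remainder 0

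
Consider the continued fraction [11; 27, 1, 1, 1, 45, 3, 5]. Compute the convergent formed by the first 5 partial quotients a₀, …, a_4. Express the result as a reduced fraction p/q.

916/83

Start with 1.
1 + 1/(1/1) = 1 + 1/1 = 2/1
1 + 1/(2/1) = 1 + 1/2 = 3/2
27 + 1/(3/2) = 27 + 2/3 = 83/3
11 + 1/(83/3) = 11 + 3/83 = 916/83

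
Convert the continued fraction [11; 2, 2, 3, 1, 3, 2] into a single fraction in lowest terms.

2145/188

a_0 = 11: 11/1
a_1 = 2: 23/2
a_2 = 2: 57/5
a_3 = 3: 194/17
a_4 = 1: 251/22
a_5 = 3: 947/83
a_6 = 2: 2145/188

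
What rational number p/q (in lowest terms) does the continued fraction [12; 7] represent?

85/7

Start with 7.
12 + 1/(7/1) = 12 + 1/7 = 85/7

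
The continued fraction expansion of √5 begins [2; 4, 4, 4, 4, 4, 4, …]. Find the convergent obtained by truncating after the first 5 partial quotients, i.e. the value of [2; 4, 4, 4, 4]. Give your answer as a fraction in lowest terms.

Start with 4.
4 + 1/(4/1) = 4 + 1/4 = 17/4
4 + 1/(17/4) = 4 + 4/17 = 72/17
4 + 1/(72/17) = 4 + 17/72 = 305/72
2 + 1/(305/72) = 2 + 72/305 = 682/305

682/305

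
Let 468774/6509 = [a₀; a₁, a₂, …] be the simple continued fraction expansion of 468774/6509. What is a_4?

468774 ÷ 6509 → quotient 72, remainder 126
6509 ÷ 126 → quotient 51, remainder 83
126 ÷ 83 → quotient 1, remainder 43
83 ÷ 43 → quotient 1, remainder 40
43 ÷ 40 → quotient 1, remainder 3

1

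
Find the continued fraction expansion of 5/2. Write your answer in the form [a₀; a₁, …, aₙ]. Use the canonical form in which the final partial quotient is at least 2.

[2; 2]

Repeatedly divide and take the remainder:
5 = 2·2 + 1, so a_0 = 2
2 = 2·1 + 0, so a_1 = 2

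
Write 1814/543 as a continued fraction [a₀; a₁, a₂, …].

[3; 2, 1, 14, 2, 2, 2]

Apply division with remainder until the remainder is 0:
⌊1814/543⌋ = 3, remainder 185
⌊543/185⌋ = 2, remainder 173
⌊185/173⌋ = 1, remainder 12
⌊173/12⌋ = 14, remainder 5
⌊12/5⌋ = 2, remainder 2
⌊5/2⌋ = 2, remainder 1
⌊2/1⌋ = 2, remainder 0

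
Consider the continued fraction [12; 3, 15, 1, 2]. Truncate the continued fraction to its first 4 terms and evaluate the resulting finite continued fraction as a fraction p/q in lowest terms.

Use the convergent recurrence hₖ = aₖ·hₖ₋₁ + hₖ₋₂ (and likewise for the denominators kₖ):
a_0 = 12: 12/1
a_1 = 3: 37/3
a_2 = 15: 567/46
a_3 = 1: 604/49

604/49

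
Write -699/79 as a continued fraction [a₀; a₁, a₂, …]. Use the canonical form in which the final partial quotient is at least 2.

[-9; 6, 1, 1, 2, 2]

Repeatedly divide and take the remainder:
⌊-699/79⌋ = -9, remainder 12
⌊79/12⌋ = 6, remainder 7
⌊12/7⌋ = 1, remainder 5
⌊7/5⌋ = 1, remainder 2
⌊5/2⌋ = 2, remainder 1
⌊2/1⌋ = 2, remainder 0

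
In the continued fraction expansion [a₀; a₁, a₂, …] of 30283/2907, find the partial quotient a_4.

1

Apply division with remainder until the remainder is 0:
30283 = 10·2907 + 1213, so a_0 = 10
2907 = 2·1213 + 481, so a_1 = 2
1213 = 2·481 + 251, so a_2 = 2
481 = 1·251 + 230, so a_3 = 1
251 = 1·230 + 21, so a_4 = 1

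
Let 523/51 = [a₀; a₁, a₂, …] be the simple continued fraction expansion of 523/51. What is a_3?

⌊523/51⌋ = 10, remainder 13
⌊51/13⌋ = 3, remainder 12
⌊13/12⌋ = 1, remainder 1
⌊12/1⌋ = 12, remainder 0

12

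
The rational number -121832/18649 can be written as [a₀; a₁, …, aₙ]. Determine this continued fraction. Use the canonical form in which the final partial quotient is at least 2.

⌊-121832/18649⌋ = -7, remainder 8711
⌊18649/8711⌋ = 2, remainder 1227
⌊8711/1227⌋ = 7, remainder 122
⌊1227/122⌋ = 10, remainder 7
⌊122/7⌋ = 17, remainder 3
⌊7/3⌋ = 2, remainder 1
⌊3/1⌋ = 3, remainder 0

[-7; 2, 7, 10, 17, 2, 3]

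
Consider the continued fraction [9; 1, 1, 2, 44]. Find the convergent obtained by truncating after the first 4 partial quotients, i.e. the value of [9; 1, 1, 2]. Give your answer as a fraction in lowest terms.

48/5

Work from the innermost term outward:
Start with 2.
1 + 1/(2/1) = 1 + 1/2 = 3/2
1 + 1/(3/2) = 1 + 2/3 = 5/3
9 + 1/(5/3) = 9 + 3/5 = 48/5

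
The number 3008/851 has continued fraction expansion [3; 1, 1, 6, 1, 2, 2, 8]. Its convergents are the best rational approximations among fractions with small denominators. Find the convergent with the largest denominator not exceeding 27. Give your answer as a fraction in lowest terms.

53/15

a_0 = 3: 3/1  (≤ bound)
a_1 = 1: 4/1  (≤ bound)
a_2 = 1: 7/2  (≤ bound)
a_3 = 6: 46/13  (≤ bound)
a_4 = 1: 53/15  (≤ bound)
a_5 = 2: 152/43  (> 27, stop)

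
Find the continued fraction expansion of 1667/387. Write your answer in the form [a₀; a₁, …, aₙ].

⌊1667/387⌋ = 4, remainder 119
⌊387/119⌋ = 3, remainder 30
⌊119/30⌋ = 3, remainder 29
⌊30/29⌋ = 1, remainder 1
⌊29/1⌋ = 29, remainder 0

[4; 3, 3, 1, 29]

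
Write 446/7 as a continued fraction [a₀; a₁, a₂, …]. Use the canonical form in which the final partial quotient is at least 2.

446 ÷ 7 → quotient 63, remainder 5
7 ÷ 5 → quotient 1, remainder 2
5 ÷ 2 → quotient 2, remainder 1
2 ÷ 1 → quotient 2, remainder 0

[63; 1, 2, 2]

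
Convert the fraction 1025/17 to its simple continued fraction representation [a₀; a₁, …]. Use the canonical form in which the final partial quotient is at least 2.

Run the Euclidean algorithm, recording each quotient:
1025 ÷ 17 → quotient 60, remainder 5
17 ÷ 5 → quotient 3, remainder 2
5 ÷ 2 → quotient 2, remainder 1
2 ÷ 1 → quotient 2, remainder 0

[60; 3, 2, 2]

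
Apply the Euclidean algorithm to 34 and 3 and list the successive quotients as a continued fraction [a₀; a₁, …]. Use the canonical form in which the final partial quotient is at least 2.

[11; 3]

34 ÷ 3 → quotient 11, remainder 1
3 ÷ 1 → quotient 3, remainder 0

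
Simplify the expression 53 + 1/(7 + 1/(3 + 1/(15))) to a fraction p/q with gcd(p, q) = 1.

Compute successive convergents:
a_0 = 53: 53/1
a_1 = 7: 372/7
a_2 = 3: 1169/22
a_3 = 15: 17907/337

17907/337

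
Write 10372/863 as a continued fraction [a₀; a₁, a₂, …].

10372 ÷ 863 → quotient 12, remainder 16
863 ÷ 16 → quotient 53, remainder 15
16 ÷ 15 → quotient 1, remainder 1
15 ÷ 1 → quotient 15, remainder 0

[12; 53, 1, 15]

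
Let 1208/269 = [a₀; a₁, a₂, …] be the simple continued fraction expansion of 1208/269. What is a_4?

2

⌊1208/269⌋ = 4, remainder 132
⌊269/132⌋ = 2, remainder 5
⌊132/5⌋ = 26, remainder 2
⌊5/2⌋ = 2, remainder 1
⌊2/1⌋ = 2, remainder 0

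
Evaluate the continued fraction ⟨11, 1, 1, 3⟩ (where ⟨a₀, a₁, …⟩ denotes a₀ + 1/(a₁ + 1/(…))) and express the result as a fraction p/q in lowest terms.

Starting at the tail and folding back:
Start with 3.
1 + 1/(3/1) = 1 + 1/3 = 4/3
1 + 1/(4/3) = 1 + 3/4 = 7/4
11 + 1/(7/4) = 11 + 4/7 = 81/7

81/7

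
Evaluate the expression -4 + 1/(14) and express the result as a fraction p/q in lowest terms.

a_0 = -4: -4/1
a_1 = 14: -55/14

-55/14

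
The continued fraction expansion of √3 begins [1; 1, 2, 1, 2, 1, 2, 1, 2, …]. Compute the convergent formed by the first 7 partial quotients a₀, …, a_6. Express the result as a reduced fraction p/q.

Build up convergents one term at a time:
a_0 = 1: 1/1
a_1 = 1: 2/1
a_2 = 2: 5/3
a_3 = 1: 7/4
a_4 = 2: 19/11
a_5 = 1: 26/15
a_6 = 2: 71/41

71/41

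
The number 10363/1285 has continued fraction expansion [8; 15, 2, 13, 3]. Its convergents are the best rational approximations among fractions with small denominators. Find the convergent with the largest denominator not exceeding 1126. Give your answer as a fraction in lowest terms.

3371/418

List convergents until the denominator exceeds the bound:
a_0 = 8: 8/1  (≤ bound)
a_1 = 15: 121/15  (≤ bound)
a_2 = 2: 250/31  (≤ bound)
a_3 = 13: 3371/418  (≤ bound)
a_4 = 3: 10363/1285  (> 1126, stop)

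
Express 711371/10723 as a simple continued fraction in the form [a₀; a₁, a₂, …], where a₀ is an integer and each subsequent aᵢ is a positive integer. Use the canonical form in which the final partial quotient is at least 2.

[66; 2, 1, 14, 2, 11, 3, 3]

711371 ÷ 10723 → quotient 66, remainder 3653
10723 ÷ 3653 → quotient 2, remainder 3417
3653 ÷ 3417 → quotient 1, remainder 236
3417 ÷ 236 → quotient 14, remainder 113
236 ÷ 113 → quotient 2, remainder 10
113 ÷ 10 → quotient 11, remainder 3
10 ÷ 3 → quotient 3, remainder 1
3 ÷ 1 → quotient 3, remainder 0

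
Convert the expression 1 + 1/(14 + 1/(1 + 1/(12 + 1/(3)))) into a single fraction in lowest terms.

637/597

Build up convergents one term at a time:
a_0 = 1: 1/1
a_1 = 14: 15/14
a_2 = 1: 16/15
a_3 = 12: 207/194
a_4 = 3: 637/597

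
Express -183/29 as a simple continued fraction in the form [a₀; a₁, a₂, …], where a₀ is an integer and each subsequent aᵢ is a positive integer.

Apply division with remainder until the remainder is 0:
-183 ÷ 29 → quotient -7, remainder 20
29 ÷ 20 → quotient 1, remainder 9
20 ÷ 9 → quotient 2, remainder 2
9 ÷ 2 → quotient 4, remainder 1
2 ÷ 1 → quotient 2, remainder 0

[-7; 1, 2, 4, 2]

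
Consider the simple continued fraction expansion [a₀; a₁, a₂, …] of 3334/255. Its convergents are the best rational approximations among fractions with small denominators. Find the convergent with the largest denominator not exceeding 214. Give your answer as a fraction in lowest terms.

List convergents until the denominator exceeds the bound:
a_0 = 13: 13/1  (≤ bound)
a_1 = 13: 170/13  (≤ bound)
a_2 = 2: 353/27  (≤ bound)
a_3 = 2: 876/67  (≤ bound)
a_4 = 1: 1229/94  (≤ bound)
a_5 = 2: 3334/255  (> 214, stop)

1229/94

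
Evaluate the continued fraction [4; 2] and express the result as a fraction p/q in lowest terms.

Start with 2.
4 + 1/(2/1) = 4 + 1/2 = 9/2

9/2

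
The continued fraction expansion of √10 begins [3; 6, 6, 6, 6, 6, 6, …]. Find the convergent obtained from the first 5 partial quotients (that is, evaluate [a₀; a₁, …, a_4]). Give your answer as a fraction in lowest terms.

4443/1405

Compute successive convergents:
a_0 = 3: 3/1
a_1 = 6: 19/6
a_2 = 6: 117/37
a_3 = 6: 721/228
a_4 = 6: 4443/1405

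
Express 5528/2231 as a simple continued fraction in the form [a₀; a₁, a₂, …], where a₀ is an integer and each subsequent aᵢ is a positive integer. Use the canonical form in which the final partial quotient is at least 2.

[2; 2, 10, 1, 3, 3, 3, 2]

⌊5528/2231⌋ = 2, remainder 1066
⌊2231/1066⌋ = 2, remainder 99
⌊1066/99⌋ = 10, remainder 76
⌊99/76⌋ = 1, remainder 23
⌊76/23⌋ = 3, remainder 7
⌊23/7⌋ = 3, remainder 2
⌊7/2⌋ = 3, remainder 1
⌊2/1⌋ = 2, remainder 0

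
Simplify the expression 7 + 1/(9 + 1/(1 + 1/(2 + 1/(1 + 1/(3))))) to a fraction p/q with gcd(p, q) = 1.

1037/146

Work from the innermost term outward:
Start with 3.
1 + 1/(3/1) = 1 + 1/3 = 4/3
2 + 1/(4/3) = 2 + 3/4 = 11/4
1 + 1/(11/4) = 1 + 4/11 = 15/11
9 + 1/(15/11) = 9 + 11/15 = 146/15
7 + 1/(146/15) = 7 + 15/146 = 1037/146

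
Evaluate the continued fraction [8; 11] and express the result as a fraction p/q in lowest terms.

a_0 = 8: 8/1
a_1 = 11: 89/11

89/11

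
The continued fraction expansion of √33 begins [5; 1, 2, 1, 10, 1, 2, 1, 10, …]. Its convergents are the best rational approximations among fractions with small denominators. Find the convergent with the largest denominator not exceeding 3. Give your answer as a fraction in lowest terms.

17/3

a_0 = 5: 5/1  (≤ bound)
a_1 = 1: 6/1  (≤ bound)
a_2 = 2: 17/3  (≤ bound)
a_3 = 1: 23/4  (> 3, stop)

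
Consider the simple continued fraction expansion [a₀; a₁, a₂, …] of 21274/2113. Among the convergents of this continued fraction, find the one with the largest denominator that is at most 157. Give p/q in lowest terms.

443/44

a_0 = 10: 10/1  (≤ bound)
a_1 = 14: 141/14  (≤ bound)
a_2 = 1: 151/15  (≤ bound)
a_3 = 2: 443/44  (≤ bound)
a_4 = 15: 6796/675  (> 157, stop)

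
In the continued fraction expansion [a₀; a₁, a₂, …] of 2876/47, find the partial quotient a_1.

2876 ÷ 47 → quotient 61, remainder 9
47 ÷ 9 → quotient 5, remainder 2

5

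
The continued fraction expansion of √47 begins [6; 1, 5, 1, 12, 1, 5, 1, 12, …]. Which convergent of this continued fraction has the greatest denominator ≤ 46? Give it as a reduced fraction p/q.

a_0 = 6: 6/1  (≤ bound)
a_1 = 1: 7/1  (≤ bound)
a_2 = 5: 41/6  (≤ bound)
a_3 = 1: 48/7  (≤ bound)
a_4 = 12: 617/90  (> 46, stop)

48/7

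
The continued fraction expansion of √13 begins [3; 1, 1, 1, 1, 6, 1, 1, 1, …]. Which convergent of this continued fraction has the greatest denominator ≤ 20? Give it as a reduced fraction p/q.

a_0 = 3: 3/1  (≤ bound)
a_1 = 1: 4/1  (≤ bound)
a_2 = 1: 7/2  (≤ bound)
a_3 = 1: 11/3  (≤ bound)
a_4 = 1: 18/5  (≤ bound)
a_5 = 6: 119/33  (> 20, stop)

18/5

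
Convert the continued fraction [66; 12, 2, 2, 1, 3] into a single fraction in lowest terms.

a_0 = 66: 66/1
a_1 = 12: 793/12
a_2 = 2: 1652/25
a_3 = 2: 4097/62
a_4 = 1: 5749/87
a_5 = 3: 21344/323

21344/323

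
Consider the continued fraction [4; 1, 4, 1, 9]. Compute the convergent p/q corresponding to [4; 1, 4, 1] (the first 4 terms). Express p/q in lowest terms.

29/6

Start with 1.
4 + 1/(1/1) = 4 + 1/1 = 5/1
1 + 1/(5/1) = 1 + 1/5 = 6/5
4 + 1/(6/5) = 4 + 5/6 = 29/6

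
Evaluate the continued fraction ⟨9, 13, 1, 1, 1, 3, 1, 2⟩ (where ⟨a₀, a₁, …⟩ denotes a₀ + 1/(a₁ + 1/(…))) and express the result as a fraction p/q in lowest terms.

a_0 = 9: 9/1
a_1 = 13: 118/13
a_2 = 1: 127/14
a_3 = 1: 245/27
a_4 = 1: 372/41
a_5 = 3: 1361/150
a_6 = 1: 1733/191
a_7 = 2: 4827/532

4827/532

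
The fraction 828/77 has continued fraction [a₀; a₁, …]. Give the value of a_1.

828 ÷ 77 → quotient 10, remainder 58
77 ÷ 58 → quotient 1, remainder 19

1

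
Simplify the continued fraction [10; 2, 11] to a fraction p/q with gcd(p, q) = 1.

Start with 11.
2 + 1/(11/1) = 2 + 1/11 = 23/11
10 + 1/(23/11) = 10 + 11/23 = 241/23

241/23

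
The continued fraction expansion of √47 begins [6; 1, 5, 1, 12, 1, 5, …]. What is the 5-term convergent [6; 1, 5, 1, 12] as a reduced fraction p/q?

a_0 = 6: 6/1
a_1 = 1: 7/1
a_2 = 5: 41/6
a_3 = 1: 48/7
a_4 = 12: 617/90

617/90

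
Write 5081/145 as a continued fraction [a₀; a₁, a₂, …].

Apply division with remainder until the remainder is 0:
5081 = 35·145 + 6, so a_0 = 35
145 = 24·6 + 1, so a_1 = 24
6 = 6·1 + 0, so a_2 = 6

[35; 24, 6]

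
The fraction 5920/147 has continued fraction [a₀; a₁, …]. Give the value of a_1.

Apply division with remainder until the remainder is 0:
5920 = 40·147 + 40, so a_0 = 40
147 = 3·40 + 27, so a_1 = 3

3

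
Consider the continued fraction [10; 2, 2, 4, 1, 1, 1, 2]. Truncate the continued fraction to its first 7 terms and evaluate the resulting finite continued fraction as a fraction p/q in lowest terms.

a_0 = 10: 10/1
a_1 = 2: 21/2
a_2 = 2: 52/5
a_3 = 4: 229/22
a_4 = 1: 281/27
a_5 = 1: 510/49
a_6 = 1: 791/76

791/76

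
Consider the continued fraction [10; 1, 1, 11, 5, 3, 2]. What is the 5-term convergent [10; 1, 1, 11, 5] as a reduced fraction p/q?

1231/117

Start with 5.
11 + 1/(5/1) = 11 + 1/5 = 56/5
1 + 1/(56/5) = 1 + 5/56 = 61/56
1 + 1/(61/56) = 1 + 56/61 = 117/61
10 + 1/(117/61) = 10 + 61/117 = 1231/117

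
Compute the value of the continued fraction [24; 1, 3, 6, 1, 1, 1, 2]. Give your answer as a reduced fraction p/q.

5447/220

Start with 2.
1 + 1/(2/1) = 1 + 1/2 = 3/2
1 + 1/(3/2) = 1 + 2/3 = 5/3
1 + 1/(5/3) = 1 + 3/5 = 8/5
6 + 1/(8/5) = 6 + 5/8 = 53/8
3 + 1/(53/8) = 3 + 8/53 = 167/53
1 + 1/(167/53) = 1 + 53/167 = 220/167
24 + 1/(220/167) = 24 + 167/220 = 5447/220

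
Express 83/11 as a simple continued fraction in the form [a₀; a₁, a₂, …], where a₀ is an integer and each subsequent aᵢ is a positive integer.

83 ÷ 11 → quotient 7, remainder 6
11 ÷ 6 → quotient 1, remainder 5
6 ÷ 5 → quotient 1, remainder 1
5 ÷ 1 → quotient 5, remainder 0

[7; 1, 1, 5]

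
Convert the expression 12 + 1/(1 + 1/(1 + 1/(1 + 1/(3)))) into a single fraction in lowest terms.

Starting at the tail and folding back:
Start with 3.
1 + 1/(3/1) = 1 + 1/3 = 4/3
1 + 1/(4/3) = 1 + 3/4 = 7/4
1 + 1/(7/4) = 1 + 4/7 = 11/7
12 + 1/(11/7) = 12 + 7/11 = 139/11

139/11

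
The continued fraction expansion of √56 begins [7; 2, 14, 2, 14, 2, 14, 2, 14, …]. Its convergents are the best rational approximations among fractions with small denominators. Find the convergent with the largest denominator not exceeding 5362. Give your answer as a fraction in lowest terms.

List convergents until the denominator exceeds the bound:
a_0 = 7: 7/1  (≤ bound)
a_1 = 2: 15/2  (≤ bound)
a_2 = 14: 217/29  (≤ bound)
a_3 = 2: 449/60  (≤ bound)
a_4 = 14: 6503/869  (≤ bound)
a_5 = 2: 13455/1798  (≤ bound)
a_6 = 14: 194873/26041  (> 5362, stop)

13455/1798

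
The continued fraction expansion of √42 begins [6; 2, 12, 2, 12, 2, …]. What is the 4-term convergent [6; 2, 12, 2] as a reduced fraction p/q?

337/52

a_0 = 6: 6/1
a_1 = 2: 13/2
a_2 = 12: 162/25
a_3 = 2: 337/52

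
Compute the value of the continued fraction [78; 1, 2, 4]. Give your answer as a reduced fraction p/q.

Starting at the tail and folding back:
Start with 4.
2 + 1/(4/1) = 2 + 1/4 = 9/4
1 + 1/(9/4) = 1 + 4/9 = 13/9
78 + 1/(13/9) = 78 + 9/13 = 1023/13

1023/13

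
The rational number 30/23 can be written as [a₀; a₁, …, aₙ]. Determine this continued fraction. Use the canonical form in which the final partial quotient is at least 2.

[1; 3, 3, 2]

30 ÷ 23 → quotient 1, remainder 7
23 ÷ 7 → quotient 3, remainder 2
7 ÷ 2 → quotient 3, remainder 1
2 ÷ 1 → quotient 2, remainder 0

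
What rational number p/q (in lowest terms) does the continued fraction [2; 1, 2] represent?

8/3

a_0 = 2: 2/1
a_1 = 1: 3/1
a_2 = 2: 8/3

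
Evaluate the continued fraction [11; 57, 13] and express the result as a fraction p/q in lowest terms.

Build up convergents one term at a time:
a_0 = 11: 11/1
a_1 = 57: 628/57
a_2 = 13: 8175/742

8175/742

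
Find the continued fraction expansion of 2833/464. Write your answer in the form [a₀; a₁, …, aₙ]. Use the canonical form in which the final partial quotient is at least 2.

[6; 9, 2, 7, 1, 2]

Repeatedly divide and take the remainder:
⌊2833/464⌋ = 6, remainder 49
⌊464/49⌋ = 9, remainder 23
⌊49/23⌋ = 2, remainder 3
⌊23/3⌋ = 7, remainder 2
⌊3/2⌋ = 1, remainder 1
⌊2/1⌋ = 2, remainder 0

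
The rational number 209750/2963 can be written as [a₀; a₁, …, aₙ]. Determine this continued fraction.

[70; 1, 3, 1, 3, 10, 7, 2]

⌊209750/2963⌋ = 70, remainder 2340
⌊2963/2340⌋ = 1, remainder 623
⌊2340/623⌋ = 3, remainder 471
⌊623/471⌋ = 1, remainder 152
⌊471/152⌋ = 3, remainder 15
⌊152/15⌋ = 10, remainder 2
⌊15/2⌋ = 7, remainder 1
⌊2/1⌋ = 2, remainder 0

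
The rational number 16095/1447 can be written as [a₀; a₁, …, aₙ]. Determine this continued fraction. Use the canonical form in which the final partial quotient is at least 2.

[11; 8, 7, 1, 2, 1, 5]

Repeatedly divide and take the remainder:
16095 = 11·1447 + 178, so a_0 = 11
1447 = 8·178 + 23, so a_1 = 8
178 = 7·23 + 17, so a_2 = 7
23 = 1·17 + 6, so a_3 = 1
17 = 2·6 + 5, so a_4 = 2
6 = 1·5 + 1, so a_5 = 1
5 = 5·1 + 0, so a_6 = 5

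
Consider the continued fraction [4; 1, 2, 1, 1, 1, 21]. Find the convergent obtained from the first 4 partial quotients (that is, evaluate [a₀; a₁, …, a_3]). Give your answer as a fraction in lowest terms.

19/4

a_0 = 4: 4/1
a_1 = 1: 5/1
a_2 = 2: 14/3
a_3 = 1: 19/4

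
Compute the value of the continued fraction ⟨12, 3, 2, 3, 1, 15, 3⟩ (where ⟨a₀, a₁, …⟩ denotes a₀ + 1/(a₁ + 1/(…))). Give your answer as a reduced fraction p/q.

Start with 3.
15 + 1/(3/1) = 15 + 1/3 = 46/3
1 + 1/(46/3) = 1 + 3/46 = 49/46
3 + 1/(49/46) = 3 + 46/49 = 193/49
2 + 1/(193/49) = 2 + 49/193 = 435/193
3 + 1/(435/193) = 3 + 193/435 = 1498/435
12 + 1/(1498/435) = 12 + 435/1498 = 18411/1498

18411/1498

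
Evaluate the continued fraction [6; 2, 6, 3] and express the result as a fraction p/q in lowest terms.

265/41

a_0 = 6: 6/1
a_1 = 2: 13/2
a_2 = 6: 84/13
a_3 = 3: 265/41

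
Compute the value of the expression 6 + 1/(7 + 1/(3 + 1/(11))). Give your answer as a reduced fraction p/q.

Build up convergents one term at a time:
a_0 = 6: 6/1
a_1 = 7: 43/7
a_2 = 3: 135/22
a_3 = 11: 1528/249

1528/249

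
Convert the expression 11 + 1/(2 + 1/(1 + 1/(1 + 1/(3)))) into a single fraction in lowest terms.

a_0 = 11: 11/1
a_1 = 2: 23/2
a_2 = 1: 34/3
a_3 = 1: 57/5
a_4 = 3: 205/18

205/18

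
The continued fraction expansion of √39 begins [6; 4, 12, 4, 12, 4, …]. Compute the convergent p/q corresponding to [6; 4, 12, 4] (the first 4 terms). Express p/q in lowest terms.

Work from the innermost term outward:
Start with 4.
12 + 1/(4/1) = 12 + 1/4 = 49/4
4 + 1/(49/4) = 4 + 4/49 = 200/49
6 + 1/(200/49) = 6 + 49/200 = 1249/200

1249/200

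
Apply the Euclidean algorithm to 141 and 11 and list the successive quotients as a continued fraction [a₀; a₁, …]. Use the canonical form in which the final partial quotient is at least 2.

[12; 1, 4, 2]

141 ÷ 11 → quotient 12, remainder 9
11 ÷ 9 → quotient 1, remainder 2
9 ÷ 2 → quotient 4, remainder 1
2 ÷ 1 → quotient 2, remainder 0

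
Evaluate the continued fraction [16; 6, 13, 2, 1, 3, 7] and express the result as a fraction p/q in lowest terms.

Use the convergent recurrence hₖ = aₖ·hₖ₋₁ + hₖ₋₂ (and likewise for the denominators kₖ):
a_0 = 16: 16/1
a_1 = 6: 97/6
a_2 = 13: 1277/79
a_3 = 2: 2651/164
a_4 = 1: 3928/243
a_5 = 3: 14435/893
a_6 = 7: 104973/6494

104973/6494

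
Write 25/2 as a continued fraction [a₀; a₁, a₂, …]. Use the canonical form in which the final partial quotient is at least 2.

[12; 2]

25 ÷ 2 → quotient 12, remainder 1
2 ÷ 1 → quotient 2, remainder 0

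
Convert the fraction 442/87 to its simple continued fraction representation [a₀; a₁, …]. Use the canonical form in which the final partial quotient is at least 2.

Run the Euclidean algorithm, recording each quotient:
⌊442/87⌋ = 5, remainder 7
⌊87/7⌋ = 12, remainder 3
⌊7/3⌋ = 2, remainder 1
⌊3/1⌋ = 3, remainder 0

[5; 12, 2, 3]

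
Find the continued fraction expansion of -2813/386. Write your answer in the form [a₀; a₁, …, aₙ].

[-8; 1, 2, 2, 10, 1, 1, 2]

Apply division with remainder until the remainder is 0:
-2813 = -8·386 + 275, so a_0 = -8
386 = 1·275 + 111, so a_1 = 1
275 = 2·111 + 53, so a_2 = 2
111 = 2·53 + 5, so a_3 = 2
53 = 10·5 + 3, so a_4 = 10
5 = 1·3 + 2, so a_5 = 1
3 = 1·2 + 1, so a_6 = 1
2 = 2·1 + 0, so a_7 = 2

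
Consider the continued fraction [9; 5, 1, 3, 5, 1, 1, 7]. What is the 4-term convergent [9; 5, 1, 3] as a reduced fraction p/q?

Starting at the tail and folding back:
Start with 3.
1 + 1/(3/1) = 1 + 1/3 = 4/3
5 + 1/(4/3) = 5 + 3/4 = 23/4
9 + 1/(23/4) = 9 + 4/23 = 211/23

211/23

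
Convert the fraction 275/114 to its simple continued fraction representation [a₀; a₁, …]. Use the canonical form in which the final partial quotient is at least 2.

275 ÷ 114 → quotient 2, remainder 47
114 ÷ 47 → quotient 2, remainder 20
47 ÷ 20 → quotient 2, remainder 7
20 ÷ 7 → quotient 2, remainder 6
7 ÷ 6 → quotient 1, remainder 1
6 ÷ 1 → quotient 6, remainder 0

[2; 2, 2, 2, 1, 6]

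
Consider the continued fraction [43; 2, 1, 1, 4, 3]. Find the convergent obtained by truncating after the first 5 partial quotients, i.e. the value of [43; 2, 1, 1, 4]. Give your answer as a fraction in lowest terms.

Start with 4.
1 + 1/(4/1) = 1 + 1/4 = 5/4
1 + 1/(5/4) = 1 + 4/5 = 9/5
2 + 1/(9/5) = 2 + 5/9 = 23/9
43 + 1/(23/9) = 43 + 9/23 = 998/23

998/23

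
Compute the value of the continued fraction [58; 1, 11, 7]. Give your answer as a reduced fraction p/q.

Start with 7.
11 + 1/(7/1) = 11 + 1/7 = 78/7
1 + 1/(78/7) = 1 + 7/78 = 85/78
58 + 1/(85/78) = 58 + 78/85 = 5008/85

5008/85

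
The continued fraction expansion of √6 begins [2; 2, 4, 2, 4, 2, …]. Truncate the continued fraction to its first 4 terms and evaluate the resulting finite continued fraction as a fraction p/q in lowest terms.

Start with 2.
4 + 1/(2/1) = 4 + 1/2 = 9/2
2 + 1/(9/2) = 2 + 2/9 = 20/9
2 + 1/(20/9) = 2 + 9/20 = 49/20

49/20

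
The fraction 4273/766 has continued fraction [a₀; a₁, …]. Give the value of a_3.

2

⌊4273/766⌋ = 5, remainder 443
⌊766/443⌋ = 1, remainder 323
⌊443/323⌋ = 1, remainder 120
⌊323/120⌋ = 2, remainder 83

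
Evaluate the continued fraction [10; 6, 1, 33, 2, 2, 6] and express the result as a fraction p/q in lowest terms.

77851/7675

Collapse the nested fraction from the inside out:
Start with 6.
2 + 1/(6/1) = 2 + 1/6 = 13/6
2 + 1/(13/6) = 2 + 6/13 = 32/13
33 + 1/(32/13) = 33 + 13/32 = 1069/32
1 + 1/(1069/32) = 1 + 32/1069 = 1101/1069
6 + 1/(1101/1069) = 6 + 1069/1101 = 7675/1101
10 + 1/(7675/1101) = 10 + 1101/7675 = 77851/7675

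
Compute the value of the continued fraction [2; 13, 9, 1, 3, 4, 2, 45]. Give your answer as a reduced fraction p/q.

458701/220920

Build up convergents one term at a time:
a_0 = 2: 2/1
a_1 = 13: 27/13
a_2 = 9: 245/118
a_3 = 1: 272/131
a_4 = 3: 1061/511
a_5 = 4: 4516/2175
a_6 = 2: 10093/4861
a_7 = 45: 458701/220920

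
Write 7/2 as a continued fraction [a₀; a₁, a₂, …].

[3; 2]

⌊7/2⌋ = 3, remainder 1
⌊2/1⌋ = 2, remainder 0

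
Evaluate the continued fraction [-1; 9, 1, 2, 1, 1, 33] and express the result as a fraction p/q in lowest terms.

-2048/2283

Work from the innermost term outward:
Start with 33.
1 + 1/(33/1) = 1 + 1/33 = 34/33
1 + 1/(34/33) = 1 + 33/34 = 67/34
2 + 1/(67/34) = 2 + 34/67 = 168/67
1 + 1/(168/67) = 1 + 67/168 = 235/168
9 + 1/(235/168) = 9 + 168/235 = 2283/235
-1 + 1/(2283/235) = -1 + 235/2283 = -2048/2283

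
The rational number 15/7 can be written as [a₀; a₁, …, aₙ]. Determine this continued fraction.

⌊15/7⌋ = 2, remainder 1
⌊7/1⌋ = 7, remainder 0

[2; 7]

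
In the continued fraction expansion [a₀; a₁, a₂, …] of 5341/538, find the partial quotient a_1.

1

5341 ÷ 538 → quotient 9, remainder 499
538 ÷ 499 → quotient 1, remainder 39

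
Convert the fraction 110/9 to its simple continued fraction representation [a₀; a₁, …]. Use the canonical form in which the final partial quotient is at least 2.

[12; 4, 2]

Apply division with remainder until the remainder is 0:
110 = 12·9 + 2, so a_0 = 12
9 = 4·2 + 1, so a_1 = 4
2 = 2·1 + 0, so a_2 = 2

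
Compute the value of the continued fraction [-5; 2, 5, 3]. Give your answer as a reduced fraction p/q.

-159/35

Starting at the tail and folding back:
Start with 3.
5 + 1/(3/1) = 5 + 1/3 = 16/3
2 + 1/(16/3) = 2 + 3/16 = 35/16
-5 + 1/(35/16) = -5 + 16/35 = -159/35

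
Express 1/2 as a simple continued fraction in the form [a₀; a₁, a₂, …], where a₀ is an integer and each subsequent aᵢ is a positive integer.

[0; 2]

1 ÷ 2 → quotient 0, remainder 1
2 ÷ 1 → quotient 2, remainder 0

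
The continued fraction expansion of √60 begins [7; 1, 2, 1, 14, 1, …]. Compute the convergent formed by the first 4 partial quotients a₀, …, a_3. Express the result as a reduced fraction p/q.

a_0 = 7: 7/1
a_1 = 1: 8/1
a_2 = 2: 23/3
a_3 = 1: 31/4

31/4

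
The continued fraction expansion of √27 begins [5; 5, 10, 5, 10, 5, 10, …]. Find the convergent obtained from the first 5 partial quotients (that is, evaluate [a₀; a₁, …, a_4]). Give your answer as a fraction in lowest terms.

13775/2651

Start with 10.
5 + 1/(10/1) = 5 + 1/10 = 51/10
10 + 1/(51/10) = 10 + 10/51 = 520/51
5 + 1/(520/51) = 5 + 51/520 = 2651/520
5 + 1/(2651/520) = 5 + 520/2651 = 13775/2651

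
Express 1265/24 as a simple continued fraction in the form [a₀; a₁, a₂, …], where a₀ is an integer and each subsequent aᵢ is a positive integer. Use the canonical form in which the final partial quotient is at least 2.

[52; 1, 2, 2, 3]

Run the Euclidean algorithm, recording each quotient:
1265 ÷ 24 → quotient 52, remainder 17
24 ÷ 17 → quotient 1, remainder 7
17 ÷ 7 → quotient 2, remainder 3
7 ÷ 3 → quotient 2, remainder 1
3 ÷ 1 → quotient 3, remainder 0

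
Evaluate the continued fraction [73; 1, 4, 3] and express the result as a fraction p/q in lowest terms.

1181/16

Work from the innermost term outward:
Start with 3.
4 + 1/(3/1) = 4 + 1/3 = 13/3
1 + 1/(13/3) = 1 + 3/13 = 16/13
73 + 1/(16/13) = 73 + 13/16 = 1181/16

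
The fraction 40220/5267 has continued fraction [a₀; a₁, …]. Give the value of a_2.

1

40220 = 7·5267 + 3351, so a_0 = 7
5267 = 1·3351 + 1916, so a_1 = 1
3351 = 1·1916 + 1435, so a_2 = 1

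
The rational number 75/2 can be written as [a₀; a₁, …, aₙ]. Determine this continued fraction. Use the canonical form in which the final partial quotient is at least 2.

[37; 2]

75 = 37·2 + 1, so a_0 = 37
2 = 2·1 + 0, so a_1 = 2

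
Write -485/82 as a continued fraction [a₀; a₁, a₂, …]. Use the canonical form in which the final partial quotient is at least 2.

-485 ÷ 82 → quotient -6, remainder 7
82 ÷ 7 → quotient 11, remainder 5
7 ÷ 5 → quotient 1, remainder 2
5 ÷ 2 → quotient 2, remainder 1
2 ÷ 1 → quotient 2, remainder 0

[-6; 11, 1, 2, 2]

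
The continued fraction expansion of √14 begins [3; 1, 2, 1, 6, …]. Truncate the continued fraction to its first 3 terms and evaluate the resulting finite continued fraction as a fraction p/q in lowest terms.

11/3

Use the convergent recurrence hₖ = aₖ·hₖ₋₁ + hₖ₋₂ (and likewise for the denominators kₖ):
a_0 = 3: 3/1
a_1 = 1: 4/1
a_2 = 2: 11/3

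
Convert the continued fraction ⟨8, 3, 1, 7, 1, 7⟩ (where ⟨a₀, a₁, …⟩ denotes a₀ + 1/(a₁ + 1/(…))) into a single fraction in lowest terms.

2279/276

Collapse the nested fraction from the inside out:
Start with 7.
1 + 1/(7/1) = 1 + 1/7 = 8/7
7 + 1/(8/7) = 7 + 7/8 = 63/8
1 + 1/(63/8) = 1 + 8/63 = 71/63
3 + 1/(71/63) = 3 + 63/71 = 276/71
8 + 1/(276/71) = 8 + 71/276 = 2279/276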